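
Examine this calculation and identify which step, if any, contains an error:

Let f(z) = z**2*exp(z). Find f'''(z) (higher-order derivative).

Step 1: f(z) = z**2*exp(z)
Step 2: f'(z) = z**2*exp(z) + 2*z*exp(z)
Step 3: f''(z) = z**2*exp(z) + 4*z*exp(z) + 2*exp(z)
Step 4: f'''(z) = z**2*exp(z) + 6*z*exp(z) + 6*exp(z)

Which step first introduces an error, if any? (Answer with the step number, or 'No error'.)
No error

All steps in this derivation are correct.
The final answer f'''(z) = z**2*exp(z) + 6*z*exp(z) + 6*exp(z) is valid.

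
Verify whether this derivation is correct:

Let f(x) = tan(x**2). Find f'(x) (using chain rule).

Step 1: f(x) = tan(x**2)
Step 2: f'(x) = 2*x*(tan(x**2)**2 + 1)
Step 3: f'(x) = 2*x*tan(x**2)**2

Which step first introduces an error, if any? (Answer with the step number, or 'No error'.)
Step 3

Step 3 is incorrect due to a dropped term.
The step shows: 2*x*tan(x**2)**2
The correct value should be: 2*x*tan(x**2)**2 + 2*x

Explanation: A term was dropped: the term 2*x was incorrectly omitted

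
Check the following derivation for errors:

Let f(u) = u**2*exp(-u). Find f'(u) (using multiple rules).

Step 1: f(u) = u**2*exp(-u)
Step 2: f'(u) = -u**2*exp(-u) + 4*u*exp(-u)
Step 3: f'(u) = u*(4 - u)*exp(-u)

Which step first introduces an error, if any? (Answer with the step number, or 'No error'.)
Step 2

Step 2 is incorrect due to a wrong coefficient.
The step shows: -u**2*exp(-u) + 4*u*exp(-u)
The correct value should be: -u**2*exp(-u) + 2*u*exp(-u)

Explanation: The coefficient 2 was incorrectly written as 4: the term 2*u*exp(-u) was incorrectly written as 4*u*exp(-u)
The later steps are derived from this incorrect expression, so the error originates in Step 2.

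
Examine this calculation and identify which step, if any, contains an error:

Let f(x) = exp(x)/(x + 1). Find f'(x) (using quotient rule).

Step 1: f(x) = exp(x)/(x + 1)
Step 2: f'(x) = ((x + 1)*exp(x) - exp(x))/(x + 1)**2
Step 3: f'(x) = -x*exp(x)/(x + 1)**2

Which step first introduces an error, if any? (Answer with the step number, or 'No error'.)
Step 3

Step 3 is incorrect due to a sign flip.
The step shows: -x*exp(x)/(x + 1)**2
The correct value should be: x*exp(x)/(x + 1)**2

Explanation: The sign of the whole expression was flipped: the term x*exp(x)/(x + 1)**2 was incorrectly written as -x*exp(x)/(x + 1)**2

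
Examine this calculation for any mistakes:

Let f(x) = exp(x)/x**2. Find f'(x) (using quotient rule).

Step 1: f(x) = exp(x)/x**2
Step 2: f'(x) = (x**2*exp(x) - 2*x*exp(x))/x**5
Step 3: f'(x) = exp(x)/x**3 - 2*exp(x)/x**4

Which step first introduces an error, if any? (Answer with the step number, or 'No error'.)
Step 2

Step 2 is incorrect due to a wrong exponent.
The step shows: (x**2*exp(x) - 2*x*exp(x))/x**5
The correct value should be: (x**2*exp(x) - 2*x*exp(x))/x**4

Explanation: The exponent -4 on x was incorrectly written as -5: the term (x**2*exp(x) - 2*x*exp(x))/x**4 was incorrectly written as (x**2*exp(x) - 2*x*exp(x))/x**5
The later steps are derived from this incorrect expression, so the error originates in Step 2.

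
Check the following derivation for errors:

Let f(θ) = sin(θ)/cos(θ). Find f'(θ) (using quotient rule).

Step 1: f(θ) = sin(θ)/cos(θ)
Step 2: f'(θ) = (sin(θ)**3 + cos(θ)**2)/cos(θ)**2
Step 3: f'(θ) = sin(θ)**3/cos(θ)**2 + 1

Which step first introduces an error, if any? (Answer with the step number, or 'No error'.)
Step 2

Step 2 is incorrect due to a wrong exponent.
The step shows: (sin(θ)**3 + cos(θ)**2)/cos(θ)**2
The correct value should be: (sin(θ)**2 + cos(θ)**2)/cos(θ)**2

Explanation: The exponent 2 on sin(θ) was incorrectly written as 3: the term (sin(θ)**2 + cos(θ)**2)/cos(θ)**2 was incorrectly written as (sin(θ)**3 + cos(θ)**2)/cos(θ)**2
The later steps are derived from this incorrect expression, so the error originates in Step 2.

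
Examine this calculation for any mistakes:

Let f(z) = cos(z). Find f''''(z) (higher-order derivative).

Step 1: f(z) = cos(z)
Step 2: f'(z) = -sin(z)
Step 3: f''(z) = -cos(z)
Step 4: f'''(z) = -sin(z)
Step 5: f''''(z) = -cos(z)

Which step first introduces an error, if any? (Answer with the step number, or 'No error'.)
Step 4

Step 4 is incorrect due to a sign flip.
The step shows: -sin(z)
The correct value should be: sin(z)

Explanation: The sign of the whole expression was flipped: the term sin(z) was incorrectly written as -sin(z)
The later steps are derived from this incorrect expression, so the error originates in Step 4.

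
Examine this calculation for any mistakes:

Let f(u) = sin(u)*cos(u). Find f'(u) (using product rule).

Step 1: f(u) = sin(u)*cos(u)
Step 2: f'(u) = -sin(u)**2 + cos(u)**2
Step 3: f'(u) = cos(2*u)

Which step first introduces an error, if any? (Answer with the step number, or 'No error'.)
No error

All steps in this derivation are correct.
The final answer f'(u) = cos(2*u) is valid.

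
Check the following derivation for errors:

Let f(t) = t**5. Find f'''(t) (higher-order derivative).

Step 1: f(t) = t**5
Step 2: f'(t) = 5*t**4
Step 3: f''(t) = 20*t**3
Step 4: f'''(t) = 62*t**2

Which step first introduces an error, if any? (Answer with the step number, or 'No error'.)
Step 4

Step 4 is incorrect due to a wrong coefficient.
The step shows: 62*t**2
The correct value should be: 60*t**2

Explanation: The coefficient 60 was incorrectly written as 62: the term 60*t**2 was incorrectly written as 62*t**2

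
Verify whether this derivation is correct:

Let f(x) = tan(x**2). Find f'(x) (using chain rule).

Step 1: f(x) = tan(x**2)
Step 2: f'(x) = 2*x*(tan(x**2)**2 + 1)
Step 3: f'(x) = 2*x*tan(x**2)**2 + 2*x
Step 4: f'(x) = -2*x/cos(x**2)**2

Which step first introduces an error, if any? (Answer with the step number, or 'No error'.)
Step 4

Step 4 is incorrect due to a sign flip.
The step shows: -2*x/cos(x**2)**2
The correct value should be: 2*x/cos(x**2)**2

Explanation: The sign of the whole expression was flipped: the term 2*x/cos(x**2)**2 was incorrectly written as -2*x/cos(x**2)**2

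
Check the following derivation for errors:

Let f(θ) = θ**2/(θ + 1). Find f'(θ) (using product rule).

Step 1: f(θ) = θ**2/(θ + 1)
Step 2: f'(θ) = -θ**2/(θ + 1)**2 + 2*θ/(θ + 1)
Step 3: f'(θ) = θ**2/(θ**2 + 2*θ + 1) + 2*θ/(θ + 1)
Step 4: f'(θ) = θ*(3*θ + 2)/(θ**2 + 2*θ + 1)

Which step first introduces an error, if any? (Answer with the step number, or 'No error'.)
Step 3

Step 3 is incorrect due to a sign flip.
The step shows: θ**2/(θ**2 + 2*θ + 1) + 2*θ/(θ + 1)
The correct value should be: -θ**2/(θ**2 + 2*θ + 1) + 2*θ/(θ + 1)

Explanation: The sign of one term was flipped: the term -θ**2/(θ**2 + 2*θ + 1) was incorrectly written as θ**2/(θ**2 + 2*θ + 1)
The later steps are derived from this incorrect expression, so the error originates in Step 3.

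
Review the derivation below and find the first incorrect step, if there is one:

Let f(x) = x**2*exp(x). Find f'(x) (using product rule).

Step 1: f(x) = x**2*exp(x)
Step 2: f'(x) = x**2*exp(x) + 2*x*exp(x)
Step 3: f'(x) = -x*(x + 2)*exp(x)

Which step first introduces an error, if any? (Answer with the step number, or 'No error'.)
Step 3

Step 3 is incorrect due to a sign flip.
The step shows: -x*(x + 2)*exp(x)
The correct value should be: x*(x + 2)*exp(x)

Explanation: The sign of the whole expression was flipped: the term x*(x + 2)*exp(x) was incorrectly written as -x*(x + 2)*exp(x)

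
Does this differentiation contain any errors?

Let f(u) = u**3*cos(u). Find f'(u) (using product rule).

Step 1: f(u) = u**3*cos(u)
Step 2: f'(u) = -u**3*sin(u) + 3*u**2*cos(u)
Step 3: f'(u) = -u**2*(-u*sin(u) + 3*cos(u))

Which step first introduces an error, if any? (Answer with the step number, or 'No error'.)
Step 3

Step 3 is incorrect due to a sign flip.
The step shows: -u**2*(-u*sin(u) + 3*cos(u))
The correct value should be: u**2*(-u*sin(u) + 3*cos(u))

Explanation: The sign of the whole expression was flipped: the term u**2*(-u*sin(u) + 3*cos(u)) was incorrectly written as -u**2*(-u*sin(u) + 3*cos(u))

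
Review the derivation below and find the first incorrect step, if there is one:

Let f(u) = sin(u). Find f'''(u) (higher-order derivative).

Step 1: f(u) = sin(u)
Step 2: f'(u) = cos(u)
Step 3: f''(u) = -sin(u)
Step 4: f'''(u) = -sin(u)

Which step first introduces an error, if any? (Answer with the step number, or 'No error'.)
Step 4

Step 4 is incorrect due to a wrong trig function.
The step shows: -sin(u)
The correct value should be: -cos(u)

Explanation: cos(u) was incorrectly written as sin(u): the term -cos(u) was incorrectly written as -sin(u)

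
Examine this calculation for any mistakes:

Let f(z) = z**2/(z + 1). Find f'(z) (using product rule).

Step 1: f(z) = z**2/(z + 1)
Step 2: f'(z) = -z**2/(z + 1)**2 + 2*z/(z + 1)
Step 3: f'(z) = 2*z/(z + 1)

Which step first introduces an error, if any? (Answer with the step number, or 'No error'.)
Step 3

Step 3 is incorrect due to a dropped term.
The step shows: 2*z/(z + 1)
The correct value should be: -z**2/(z**2 + 2*z + 1) + 2*z/(z + 1)

Explanation: A term was dropped: the term -z**2/(z**2 + 2*z + 1) was incorrectly omitted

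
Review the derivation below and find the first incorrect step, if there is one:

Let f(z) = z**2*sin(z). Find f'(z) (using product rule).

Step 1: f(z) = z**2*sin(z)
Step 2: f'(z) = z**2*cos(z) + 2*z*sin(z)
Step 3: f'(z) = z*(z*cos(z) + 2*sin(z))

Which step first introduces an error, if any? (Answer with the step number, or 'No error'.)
No error

All steps in this derivation are correct.
The final answer f'(z) = z*(z*cos(z) + 2*sin(z)) is valid.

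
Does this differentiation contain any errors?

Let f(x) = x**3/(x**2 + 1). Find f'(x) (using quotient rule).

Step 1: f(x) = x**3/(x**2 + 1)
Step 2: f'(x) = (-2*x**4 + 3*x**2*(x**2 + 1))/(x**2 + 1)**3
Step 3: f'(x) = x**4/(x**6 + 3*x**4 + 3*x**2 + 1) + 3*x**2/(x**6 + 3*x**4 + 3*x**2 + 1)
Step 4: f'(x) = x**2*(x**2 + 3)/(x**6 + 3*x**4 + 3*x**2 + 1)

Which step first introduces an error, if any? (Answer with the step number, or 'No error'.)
Step 2

Step 2 is incorrect due to a wrong exponent.
The step shows: (-2*x**4 + 3*x**2*(x**2 + 1))/(x**2 + 1)**3
The correct value should be: (-2*x**4 + 3*x**2*(x**2 + 1))/(x**2 + 1)**2

Explanation: The exponent -2 on x**2 + 1 was incorrectly written as -3: the term (-2*x**4 + 3*x**2*(x**2 + 1))/(x**2 + 1)**2 was incorrectly written as (-2*x**4 + 3*x**2*(x**2 + 1))/(x**2 + 1)**3
The later steps are derived from this incorrect expression, so the error originates in Step 2.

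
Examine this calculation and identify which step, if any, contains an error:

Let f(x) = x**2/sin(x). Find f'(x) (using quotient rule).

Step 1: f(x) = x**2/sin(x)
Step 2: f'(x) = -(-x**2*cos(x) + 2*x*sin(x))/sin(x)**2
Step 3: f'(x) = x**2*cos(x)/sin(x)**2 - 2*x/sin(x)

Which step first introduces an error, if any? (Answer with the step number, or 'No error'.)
Step 2

Step 2 is incorrect due to a sign flip.
The step shows: -(-x**2*cos(x) + 2*x*sin(x))/sin(x)**2
The correct value should be: (-x**2*cos(x) + 2*x*sin(x))/sin(x)**2

Explanation: The sign of the whole expression was flipped: the term (-x**2*cos(x) + 2*x*sin(x))/sin(x)**2 was incorrectly written as -(-x**2*cos(x) + 2*x*sin(x))/sin(x)**2
The later steps are derived from this incorrect expression, so the error originates in Step 2.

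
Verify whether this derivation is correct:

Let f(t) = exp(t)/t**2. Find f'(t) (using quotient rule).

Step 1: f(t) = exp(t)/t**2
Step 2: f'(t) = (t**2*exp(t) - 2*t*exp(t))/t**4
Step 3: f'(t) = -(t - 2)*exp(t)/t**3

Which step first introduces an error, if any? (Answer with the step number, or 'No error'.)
Step 3

Step 3 is incorrect due to a sign flip.
The step shows: -(t - 2)*exp(t)/t**3
The correct value should be: (t - 2)*exp(t)/t**3

Explanation: The sign of the whole expression was flipped: the term (t - 2)*exp(t)/t**3 was incorrectly written as -(t - 2)*exp(t)/t**3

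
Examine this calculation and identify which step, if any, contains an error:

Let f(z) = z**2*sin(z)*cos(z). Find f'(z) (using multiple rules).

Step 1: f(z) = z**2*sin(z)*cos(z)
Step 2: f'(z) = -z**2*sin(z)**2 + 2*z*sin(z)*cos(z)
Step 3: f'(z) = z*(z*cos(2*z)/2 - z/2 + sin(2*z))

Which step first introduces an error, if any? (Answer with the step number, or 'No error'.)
Step 2

Step 2 is incorrect due to a dropped term.
The step shows: -z**2*sin(z)**2 + 2*z*sin(z)*cos(z)
The correct value should be: -z**2*sin(z)**2 + z**2*cos(z)**2 + 2*z*sin(z)*cos(z)

Explanation: A term was dropped: the term z**2*cos(z)**2 was incorrectly omitted
The later steps are derived from this incorrect expression, so the error originates in Step 2.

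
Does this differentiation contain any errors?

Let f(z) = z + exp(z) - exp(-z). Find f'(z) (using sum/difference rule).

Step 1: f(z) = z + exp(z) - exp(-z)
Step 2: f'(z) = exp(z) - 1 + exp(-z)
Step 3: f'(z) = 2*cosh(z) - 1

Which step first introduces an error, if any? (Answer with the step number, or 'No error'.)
Step 2

Step 2 is incorrect due to a sign flip.
The step shows: exp(z) - 1 + exp(-z)
The correct value should be: exp(z) + 1 + exp(-z)

Explanation: The sign of one term was flipped: the term 1 was incorrectly written as -1
The later steps are derived from this incorrect expression, so the error originates in Step 2.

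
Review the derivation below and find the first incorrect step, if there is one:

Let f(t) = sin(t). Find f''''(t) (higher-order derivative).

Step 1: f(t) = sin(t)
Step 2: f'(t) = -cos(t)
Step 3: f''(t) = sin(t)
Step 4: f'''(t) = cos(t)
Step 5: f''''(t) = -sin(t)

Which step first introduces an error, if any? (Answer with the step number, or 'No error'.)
Step 2

Step 2 is incorrect due to a sign flip.
The step shows: -cos(t)
The correct value should be: cos(t)

Explanation: The sign of the whole expression was flipped: the term cos(t) was incorrectly written as -cos(t)
The later steps are derived from this incorrect expression, so the error originates in Step 2.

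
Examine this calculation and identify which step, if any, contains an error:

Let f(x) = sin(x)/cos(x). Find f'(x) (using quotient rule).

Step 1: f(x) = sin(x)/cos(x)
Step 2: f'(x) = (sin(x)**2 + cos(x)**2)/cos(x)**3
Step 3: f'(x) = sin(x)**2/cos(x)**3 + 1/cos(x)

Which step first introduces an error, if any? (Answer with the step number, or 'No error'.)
Step 2

Step 2 is incorrect due to a wrong exponent.
The step shows: (sin(x)**2 + cos(x)**2)/cos(x)**3
The correct value should be: (sin(x)**2 + cos(x)**2)/cos(x)**2

Explanation: The exponent -2 on cos(x) was incorrectly written as -3: the term (sin(x)**2 + cos(x)**2)/cos(x)**2 was incorrectly written as (sin(x)**2 + cos(x)**2)/cos(x)**3
The later steps are derived from this incorrect expression, so the error originates in Step 2.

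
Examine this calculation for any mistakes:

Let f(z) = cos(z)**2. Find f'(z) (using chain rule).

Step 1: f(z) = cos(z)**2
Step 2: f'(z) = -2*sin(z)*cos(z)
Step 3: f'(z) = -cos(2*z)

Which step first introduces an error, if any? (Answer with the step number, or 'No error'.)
Step 3

Step 3 is incorrect due to a wrong trig function.
The step shows: -cos(2*z)
The correct value should be: -sin(2*z)

Explanation: sin(2*z) was incorrectly written as cos(2*z): the term -sin(2*z) was incorrectly written as -cos(2*z)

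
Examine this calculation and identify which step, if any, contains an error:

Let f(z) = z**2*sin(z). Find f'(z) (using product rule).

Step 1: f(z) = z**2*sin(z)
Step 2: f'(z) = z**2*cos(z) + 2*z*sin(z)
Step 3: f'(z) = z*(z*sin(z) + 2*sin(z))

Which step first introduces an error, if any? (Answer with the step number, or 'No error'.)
Step 3

Step 3 is incorrect due to a wrong trig function.
The step shows: z*(z*sin(z) + 2*sin(z))
The correct value should be: z*(z*cos(z) + 2*sin(z))

Explanation: cos(z) was incorrectly written as sin(z): the term z*(z*cos(z) + 2*sin(z)) was incorrectly written as z*(z*sin(z) + 2*sin(z))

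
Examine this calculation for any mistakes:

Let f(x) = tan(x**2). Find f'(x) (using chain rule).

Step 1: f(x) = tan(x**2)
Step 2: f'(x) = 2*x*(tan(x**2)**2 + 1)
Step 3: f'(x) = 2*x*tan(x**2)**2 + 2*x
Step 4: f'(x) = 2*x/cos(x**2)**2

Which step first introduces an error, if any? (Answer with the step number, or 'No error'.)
No error

All steps in this derivation are correct.
The final answer f'(x) = 2*x/cos(x**2)**2 is valid.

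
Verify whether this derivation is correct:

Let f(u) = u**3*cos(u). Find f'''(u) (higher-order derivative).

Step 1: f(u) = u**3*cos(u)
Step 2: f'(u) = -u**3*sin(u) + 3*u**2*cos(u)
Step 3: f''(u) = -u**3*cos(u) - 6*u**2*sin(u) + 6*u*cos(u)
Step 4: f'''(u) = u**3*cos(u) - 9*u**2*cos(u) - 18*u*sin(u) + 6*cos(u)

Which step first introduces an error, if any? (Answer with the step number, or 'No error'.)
Step 4

Step 4 is incorrect due to a wrong trig function.
The step shows: u**3*cos(u) - 9*u**2*cos(u) - 18*u*sin(u) + 6*cos(u)
The correct value should be: u**3*sin(u) - 9*u**2*cos(u) - 18*u*sin(u) + 6*cos(u)

Explanation: sin(u) was incorrectly written as cos(u): the term u**3*sin(u) was incorrectly written as u**3*cos(u)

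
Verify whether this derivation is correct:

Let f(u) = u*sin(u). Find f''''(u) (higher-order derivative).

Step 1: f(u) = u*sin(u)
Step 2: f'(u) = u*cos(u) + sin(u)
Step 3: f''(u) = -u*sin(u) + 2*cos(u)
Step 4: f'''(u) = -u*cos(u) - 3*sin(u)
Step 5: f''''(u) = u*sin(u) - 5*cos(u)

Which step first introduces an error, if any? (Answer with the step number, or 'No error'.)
Step 5

Step 5 is incorrect due to a wrong coefficient.
The step shows: u*sin(u) - 5*cos(u)
The correct value should be: u*sin(u) - 4*cos(u)

Explanation: The coefficient -4 was incorrectly written as -5: the term -4*cos(u) was incorrectly written as -5*cos(u)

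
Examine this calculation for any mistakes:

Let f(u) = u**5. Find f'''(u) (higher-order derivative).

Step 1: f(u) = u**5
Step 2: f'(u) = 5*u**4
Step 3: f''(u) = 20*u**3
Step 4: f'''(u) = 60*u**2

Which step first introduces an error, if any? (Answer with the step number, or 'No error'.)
No error

All steps in this derivation are correct.
The final answer f'''(u) = 60*u**2 is valid.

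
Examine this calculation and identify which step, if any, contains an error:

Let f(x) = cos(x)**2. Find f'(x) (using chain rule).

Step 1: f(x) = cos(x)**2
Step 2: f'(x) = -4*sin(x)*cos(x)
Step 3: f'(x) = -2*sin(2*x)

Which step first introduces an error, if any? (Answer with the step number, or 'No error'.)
Step 2

Step 2 is incorrect due to a wrong coefficient.
The step shows: -4*sin(x)*cos(x)
The correct value should be: -2*sin(x)*cos(x)

Explanation: The coefficient -2 was incorrectly written as -4: the term -2*sin(x)*cos(x) was incorrectly written as -4*sin(x)*cos(x)
The later steps are derived from this incorrect expression, so the error originates in Step 2.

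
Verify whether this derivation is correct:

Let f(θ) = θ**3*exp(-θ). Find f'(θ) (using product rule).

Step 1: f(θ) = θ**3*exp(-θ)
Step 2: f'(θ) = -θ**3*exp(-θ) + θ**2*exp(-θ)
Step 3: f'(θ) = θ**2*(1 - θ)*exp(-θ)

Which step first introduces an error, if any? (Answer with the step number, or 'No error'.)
Step 2

Step 2 is incorrect due to a wrong coefficient.
The step shows: -θ**3*exp(-θ) + θ**2*exp(-θ)
The correct value should be: -θ**3*exp(-θ) + 3*θ**2*exp(-θ)

Explanation: The coefficient 3 was incorrectly written as 1: the term 3*θ**2*exp(-θ) was incorrectly written as θ**2*exp(-θ)
The later steps are derived from this incorrect expression, so the error originates in Step 2.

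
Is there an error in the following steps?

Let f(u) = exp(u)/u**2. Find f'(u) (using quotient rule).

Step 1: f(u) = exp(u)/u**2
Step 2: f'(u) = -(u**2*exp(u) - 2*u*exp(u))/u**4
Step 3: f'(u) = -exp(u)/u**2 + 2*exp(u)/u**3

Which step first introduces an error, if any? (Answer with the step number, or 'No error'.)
Step 2

Step 2 is incorrect due to a sign flip.
The step shows: -(u**2*exp(u) - 2*u*exp(u))/u**4
The correct value should be: (u**2*exp(u) - 2*u*exp(u))/u**4

Explanation: The sign of the whole expression was flipped: the term (u**2*exp(u) - 2*u*exp(u))/u**4 was incorrectly written as -(u**2*exp(u) - 2*u*exp(u))/u**4
The later steps are derived from this incorrect expression, so the error originates in Step 2.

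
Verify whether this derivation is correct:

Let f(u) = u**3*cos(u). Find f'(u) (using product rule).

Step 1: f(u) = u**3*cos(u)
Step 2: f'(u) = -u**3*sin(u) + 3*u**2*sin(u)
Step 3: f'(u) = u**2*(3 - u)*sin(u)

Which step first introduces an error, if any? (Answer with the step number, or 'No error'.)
Step 2

Step 2 is incorrect due to a wrong trig function.
The step shows: -u**3*sin(u) + 3*u**2*sin(u)
The correct value should be: -u**3*sin(u) + 3*u**2*cos(u)

Explanation: cos(u) was incorrectly written as sin(u): the term 3*u**2*cos(u) was incorrectly written as 3*u**2*sin(u)
The later steps are derived from this incorrect expression, so the error originates in Step 2.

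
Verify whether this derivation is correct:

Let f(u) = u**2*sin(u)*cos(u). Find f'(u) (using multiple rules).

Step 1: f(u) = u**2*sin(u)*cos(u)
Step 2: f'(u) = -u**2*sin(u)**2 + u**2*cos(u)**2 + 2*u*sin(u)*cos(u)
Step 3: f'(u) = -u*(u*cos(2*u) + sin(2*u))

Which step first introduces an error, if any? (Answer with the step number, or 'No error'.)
Step 3

Step 3 is incorrect due to a sign flip.
The step shows: -u*(u*cos(2*u) + sin(2*u))
The correct value should be: u*(u*cos(2*u) + sin(2*u))

Explanation: The sign of the whole expression was flipped: the term u*(u*cos(2*u) + sin(2*u)) was incorrectly written as -u*(u*cos(2*u) + sin(2*u))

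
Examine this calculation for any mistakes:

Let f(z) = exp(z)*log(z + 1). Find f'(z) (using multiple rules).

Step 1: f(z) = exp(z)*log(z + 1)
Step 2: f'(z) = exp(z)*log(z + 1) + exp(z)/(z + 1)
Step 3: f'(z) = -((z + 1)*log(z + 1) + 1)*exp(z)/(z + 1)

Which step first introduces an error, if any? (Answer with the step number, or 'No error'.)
Step 3

Step 3 is incorrect due to a sign flip.
The step shows: -((z + 1)*log(z + 1) + 1)*exp(z)/(z + 1)
The correct value should be: ((z + 1)*log(z + 1) + 1)*exp(z)/(z + 1)

Explanation: The sign of the whole expression was flipped: the term ((z + 1)*log(z + 1) + 1)*exp(z)/(z + 1) was incorrectly written as -((z + 1)*log(z + 1) + 1)*exp(z)/(z + 1)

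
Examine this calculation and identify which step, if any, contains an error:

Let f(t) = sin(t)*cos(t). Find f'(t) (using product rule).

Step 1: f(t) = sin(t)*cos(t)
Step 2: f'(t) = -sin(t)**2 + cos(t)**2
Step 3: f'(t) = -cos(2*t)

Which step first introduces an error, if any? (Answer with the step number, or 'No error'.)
Step 3

Step 3 is incorrect due to a sign flip.
The step shows: -cos(2*t)
The correct value should be: cos(2*t)

Explanation: The sign of the whole expression was flipped: the term cos(2*t) was incorrectly written as -cos(2*t)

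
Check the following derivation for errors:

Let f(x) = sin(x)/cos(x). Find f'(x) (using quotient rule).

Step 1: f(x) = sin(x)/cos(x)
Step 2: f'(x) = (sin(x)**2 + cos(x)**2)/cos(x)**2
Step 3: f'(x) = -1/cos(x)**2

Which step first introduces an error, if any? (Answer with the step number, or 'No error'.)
Step 3

Step 3 is incorrect due to a sign flip.
The step shows: -1/cos(x)**2
The correct value should be: cos(x)**(-2)

Explanation: The sign of the whole expression was flipped: the term cos(x)**(-2) was incorrectly written as -1/cos(x)**2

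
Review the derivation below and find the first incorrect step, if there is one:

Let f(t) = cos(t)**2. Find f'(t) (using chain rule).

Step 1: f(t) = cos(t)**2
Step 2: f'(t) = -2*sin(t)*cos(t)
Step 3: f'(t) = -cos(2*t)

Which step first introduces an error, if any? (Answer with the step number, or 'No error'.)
Step 3

Step 3 is incorrect due to a wrong trig function.
The step shows: -cos(2*t)
The correct value should be: -sin(2*t)

Explanation: sin(2*t) was incorrectly written as cos(2*t): the term -sin(2*t) was incorrectly written as -cos(2*t)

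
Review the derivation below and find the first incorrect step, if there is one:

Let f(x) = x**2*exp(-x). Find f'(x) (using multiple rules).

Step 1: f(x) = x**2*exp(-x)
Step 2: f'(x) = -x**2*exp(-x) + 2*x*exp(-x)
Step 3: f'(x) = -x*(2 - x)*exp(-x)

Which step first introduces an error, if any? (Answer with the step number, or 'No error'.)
Step 3

Step 3 is incorrect due to a sign flip.
The step shows: -x*(2 - x)*exp(-x)
The correct value should be: x*(2 - x)*exp(-x)

Explanation: The sign of the whole expression was flipped: the term x*(2 - x)*exp(-x) was incorrectly written as -x*(2 - x)*exp(-x)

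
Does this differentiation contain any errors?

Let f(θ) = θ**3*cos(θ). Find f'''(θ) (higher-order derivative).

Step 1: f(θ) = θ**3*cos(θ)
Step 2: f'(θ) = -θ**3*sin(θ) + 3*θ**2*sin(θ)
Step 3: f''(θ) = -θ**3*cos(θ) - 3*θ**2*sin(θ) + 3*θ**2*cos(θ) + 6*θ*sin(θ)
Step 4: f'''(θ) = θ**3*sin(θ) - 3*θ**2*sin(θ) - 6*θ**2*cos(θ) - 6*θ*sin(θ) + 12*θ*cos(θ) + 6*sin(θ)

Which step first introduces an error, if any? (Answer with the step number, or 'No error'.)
Step 2

Step 2 is incorrect due to a wrong trig function.
The step shows: -θ**3*sin(θ) + 3*θ**2*sin(θ)
The correct value should be: -θ**3*sin(θ) + 3*θ**2*cos(θ)

Explanation: cos(θ) was incorrectly written as sin(θ): the term 3*θ**2*cos(θ) was incorrectly written as 3*θ**2*sin(θ)
The later steps are derived from this incorrect expression, so the error originates in Step 2.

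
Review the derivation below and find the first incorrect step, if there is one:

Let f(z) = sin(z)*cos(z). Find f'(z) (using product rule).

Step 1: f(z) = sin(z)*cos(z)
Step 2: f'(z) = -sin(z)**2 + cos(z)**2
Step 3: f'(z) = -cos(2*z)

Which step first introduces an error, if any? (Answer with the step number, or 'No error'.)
Step 3

Step 3 is incorrect due to a sign flip.
The step shows: -cos(2*z)
The correct value should be: cos(2*z)

Explanation: The sign of the whole expression was flipped: the term cos(2*z) was incorrectly written as -cos(2*z)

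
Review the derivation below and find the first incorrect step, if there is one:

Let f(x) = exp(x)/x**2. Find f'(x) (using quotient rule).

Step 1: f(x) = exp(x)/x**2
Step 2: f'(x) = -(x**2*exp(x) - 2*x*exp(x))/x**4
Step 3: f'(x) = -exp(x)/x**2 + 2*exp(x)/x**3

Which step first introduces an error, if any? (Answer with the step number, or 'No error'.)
Step 2

Step 2 is incorrect due to a sign flip.
The step shows: -(x**2*exp(x) - 2*x*exp(x))/x**4
The correct value should be: (x**2*exp(x) - 2*x*exp(x))/x**4

Explanation: The sign of the whole expression was flipped: the term (x**2*exp(x) - 2*x*exp(x))/x**4 was incorrectly written as -(x**2*exp(x) - 2*x*exp(x))/x**4
The later steps are derived from this incorrect expression, so the error originates in Step 2.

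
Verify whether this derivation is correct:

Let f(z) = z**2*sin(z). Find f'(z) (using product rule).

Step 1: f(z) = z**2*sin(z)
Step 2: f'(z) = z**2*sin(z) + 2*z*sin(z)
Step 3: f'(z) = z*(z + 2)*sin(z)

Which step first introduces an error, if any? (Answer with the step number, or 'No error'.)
Step 2

Step 2 is incorrect due to a wrong trig function.
The step shows: z**2*sin(z) + 2*z*sin(z)
The correct value should be: z**2*cos(z) + 2*z*sin(z)

Explanation: cos(z) was incorrectly written as sin(z): the term z**2*cos(z) was incorrectly written as z**2*sin(z)
The later steps are derived from this incorrect expression, so the error originates in Step 2.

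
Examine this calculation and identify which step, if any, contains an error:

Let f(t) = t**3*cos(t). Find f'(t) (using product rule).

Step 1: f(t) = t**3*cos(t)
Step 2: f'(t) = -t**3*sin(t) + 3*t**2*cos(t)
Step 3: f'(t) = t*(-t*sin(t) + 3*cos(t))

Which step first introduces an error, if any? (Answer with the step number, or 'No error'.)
Step 3

Step 3 is incorrect due to a wrong exponent.
The step shows: t*(-t*sin(t) + 3*cos(t))
The correct value should be: t**2*(-t*sin(t) + 3*cos(t))

Explanation: The exponent 2 on t was incorrectly written as 1: the term t**2*(-t*sin(t) + 3*cos(t)) was incorrectly written as t*(-t*sin(t) + 3*cos(t))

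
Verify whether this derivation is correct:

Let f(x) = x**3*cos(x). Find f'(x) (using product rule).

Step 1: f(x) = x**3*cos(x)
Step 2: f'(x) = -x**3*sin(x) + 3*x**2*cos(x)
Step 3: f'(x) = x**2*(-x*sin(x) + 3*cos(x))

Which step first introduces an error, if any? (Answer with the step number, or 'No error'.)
No error

All steps in this derivation are correct.
The final answer f'(x) = x**2*(-x*sin(x) + 3*cos(x)) is valid.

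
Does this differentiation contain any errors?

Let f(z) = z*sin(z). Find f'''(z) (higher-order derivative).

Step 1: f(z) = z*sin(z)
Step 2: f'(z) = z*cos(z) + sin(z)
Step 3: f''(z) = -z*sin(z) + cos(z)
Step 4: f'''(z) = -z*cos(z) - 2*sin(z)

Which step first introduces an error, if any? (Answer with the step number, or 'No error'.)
Step 3

Step 3 is incorrect due to a wrong coefficient.
The step shows: -z*sin(z) + cos(z)
The correct value should be: -z*sin(z) + 2*cos(z)

Explanation: The coefficient 2 was incorrectly written as 1: the term 2*cos(z) was incorrectly written as cos(z)
The later steps are derived from this incorrect expression, so the error originates in Step 3.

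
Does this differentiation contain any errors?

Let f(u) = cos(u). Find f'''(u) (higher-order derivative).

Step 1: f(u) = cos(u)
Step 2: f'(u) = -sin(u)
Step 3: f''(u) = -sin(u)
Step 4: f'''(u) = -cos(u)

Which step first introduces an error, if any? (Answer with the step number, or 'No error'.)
Step 3

Step 3 is incorrect due to a wrong trig function.
The step shows: -sin(u)
The correct value should be: -cos(u)

Explanation: cos(u) was incorrectly written as sin(u): the term -cos(u) was incorrectly written as -sin(u)
The later steps are derived from this incorrect expression, so the error originates in Step 3.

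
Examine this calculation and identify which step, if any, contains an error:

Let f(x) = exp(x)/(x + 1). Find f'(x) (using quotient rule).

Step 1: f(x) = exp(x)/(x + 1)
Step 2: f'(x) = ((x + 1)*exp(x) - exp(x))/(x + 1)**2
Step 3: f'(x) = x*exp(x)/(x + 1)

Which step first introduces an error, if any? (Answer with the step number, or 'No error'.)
Step 3

Step 3 is incorrect due to a wrong exponent.
The step shows: x*exp(x)/(x + 1)
The correct value should be: x*exp(x)/(x + 1)**2

Explanation: The exponent -2 on x + 1 was incorrectly written as -1: the term x*exp(x)/(x + 1)**2 was incorrectly written as x*exp(x)/(x + 1)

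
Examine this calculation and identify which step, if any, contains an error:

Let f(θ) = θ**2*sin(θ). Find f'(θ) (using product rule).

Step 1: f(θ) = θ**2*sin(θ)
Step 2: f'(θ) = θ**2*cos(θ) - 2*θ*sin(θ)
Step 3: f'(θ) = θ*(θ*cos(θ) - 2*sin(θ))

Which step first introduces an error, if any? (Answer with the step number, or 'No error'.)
Step 2

Step 2 is incorrect due to a sign flip.
The step shows: θ**2*cos(θ) - 2*θ*sin(θ)
The correct value should be: θ**2*cos(θ) + 2*θ*sin(θ)

Explanation: The sign of one term was flipped: the term 2*θ*sin(θ) was incorrectly written as -2*θ*sin(θ)
The later steps are derived from this incorrect expression, so the error originates in Step 2.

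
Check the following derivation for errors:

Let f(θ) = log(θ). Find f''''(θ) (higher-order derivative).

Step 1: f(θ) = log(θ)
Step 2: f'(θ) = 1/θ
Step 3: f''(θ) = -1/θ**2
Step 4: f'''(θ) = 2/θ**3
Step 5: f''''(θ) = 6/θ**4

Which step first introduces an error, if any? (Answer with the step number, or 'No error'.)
Step 5

Step 5 is incorrect due to a sign flip.
The step shows: 6/θ**4
The correct value should be: -6/θ**4

Explanation: The sign of the whole expression was flipped: the term -6/θ**4 was incorrectly written as 6/θ**4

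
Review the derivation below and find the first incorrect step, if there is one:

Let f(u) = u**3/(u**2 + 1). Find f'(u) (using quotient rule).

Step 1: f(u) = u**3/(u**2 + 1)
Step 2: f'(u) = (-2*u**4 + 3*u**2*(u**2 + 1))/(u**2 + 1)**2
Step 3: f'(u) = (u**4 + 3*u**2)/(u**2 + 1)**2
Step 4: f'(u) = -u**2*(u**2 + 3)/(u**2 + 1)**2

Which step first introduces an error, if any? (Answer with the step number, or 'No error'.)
Step 4

Step 4 is incorrect due to a sign flip.
The step shows: -u**2*(u**2 + 3)/(u**2 + 1)**2
The correct value should be: u**2*(u**2 + 3)/(u**2 + 1)**2

Explanation: The sign of the whole expression was flipped: the term u**2*(u**2 + 3)/(u**2 + 1)**2 was incorrectly written as -u**2*(u**2 + 3)/(u**2 + 1)**2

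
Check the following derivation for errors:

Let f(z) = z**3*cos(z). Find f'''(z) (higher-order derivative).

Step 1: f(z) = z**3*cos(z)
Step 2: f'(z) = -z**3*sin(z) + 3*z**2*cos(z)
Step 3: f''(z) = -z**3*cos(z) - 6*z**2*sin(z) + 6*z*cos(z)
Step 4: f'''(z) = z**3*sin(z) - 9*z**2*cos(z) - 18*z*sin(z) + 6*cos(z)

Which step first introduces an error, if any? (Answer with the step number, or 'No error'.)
No error

All steps in this derivation are correct.
The final answer f'''(z) = z**3*sin(z) - 9*z**2*cos(z) - 18*z*sin(z) + 6*cos(z) is valid.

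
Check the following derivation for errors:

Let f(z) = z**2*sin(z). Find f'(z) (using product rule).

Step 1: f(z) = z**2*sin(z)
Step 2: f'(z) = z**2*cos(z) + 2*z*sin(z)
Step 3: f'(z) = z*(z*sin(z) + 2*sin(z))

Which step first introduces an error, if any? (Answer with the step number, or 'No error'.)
Step 3

Step 3 is incorrect due to a wrong trig function.
The step shows: z*(z*sin(z) + 2*sin(z))
The correct value should be: z*(z*cos(z) + 2*sin(z))

Explanation: cos(z) was incorrectly written as sin(z): the term z*(z*cos(z) + 2*sin(z)) was incorrectly written as z*(z*sin(z) + 2*sin(z))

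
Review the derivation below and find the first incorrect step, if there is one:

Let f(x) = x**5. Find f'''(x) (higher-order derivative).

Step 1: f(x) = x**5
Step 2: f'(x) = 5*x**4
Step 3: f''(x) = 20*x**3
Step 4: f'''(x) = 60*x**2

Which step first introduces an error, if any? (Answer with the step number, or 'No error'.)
No error

All steps in this derivation are correct.
The final answer f'''(x) = 60*x**2 is valid.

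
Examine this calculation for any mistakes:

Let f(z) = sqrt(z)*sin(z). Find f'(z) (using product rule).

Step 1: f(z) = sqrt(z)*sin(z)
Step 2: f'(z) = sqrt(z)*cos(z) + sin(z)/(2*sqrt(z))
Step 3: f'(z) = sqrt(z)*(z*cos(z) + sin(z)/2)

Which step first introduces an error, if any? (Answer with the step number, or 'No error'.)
Step 3

Step 3 is incorrect due to a wrong exponent.
The step shows: sqrt(z)*(z*cos(z) + sin(z)/2)
The correct value should be: (z*cos(z) + sin(z)/2)/sqrt(z)

Explanation: The exponent -1/2 on z was incorrectly written as 1/2: the term (z*cos(z) + sin(z)/2)/sqrt(z) was incorrectly written as sqrt(z)*(z*cos(z) + sin(z)/2)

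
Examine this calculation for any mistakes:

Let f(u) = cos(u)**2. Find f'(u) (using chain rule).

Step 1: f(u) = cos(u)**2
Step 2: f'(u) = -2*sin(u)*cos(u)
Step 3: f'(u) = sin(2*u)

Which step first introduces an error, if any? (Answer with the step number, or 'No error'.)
Step 3

Step 3 is incorrect due to a sign flip.
The step shows: sin(2*u)
The correct value should be: -sin(2*u)

Explanation: The sign of the whole expression was flipped: the term -sin(2*u) was incorrectly written as sin(2*u)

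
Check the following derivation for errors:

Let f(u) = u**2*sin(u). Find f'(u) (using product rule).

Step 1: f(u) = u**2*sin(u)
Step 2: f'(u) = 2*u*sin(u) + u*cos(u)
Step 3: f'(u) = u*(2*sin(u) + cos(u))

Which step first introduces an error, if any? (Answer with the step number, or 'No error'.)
Step 2

Step 2 is incorrect due to a wrong exponent.
The step shows: 2*u*sin(u) + u*cos(u)
The correct value should be: u**2*cos(u) + 2*u*sin(u)

Explanation: The exponent 2 on u was incorrectly written as 1: the term u**2*cos(u) was incorrectly written as u*cos(u)
The later steps are derived from this incorrect expression, so the error originates in Step 2.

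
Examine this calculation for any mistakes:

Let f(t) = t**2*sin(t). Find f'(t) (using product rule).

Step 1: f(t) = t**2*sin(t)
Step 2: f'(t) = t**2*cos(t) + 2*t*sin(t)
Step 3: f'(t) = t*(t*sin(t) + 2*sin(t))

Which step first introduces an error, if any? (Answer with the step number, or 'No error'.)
Step 3

Step 3 is incorrect due to a wrong trig function.
The step shows: t*(t*sin(t) + 2*sin(t))
The correct value should be: t*(t*cos(t) + 2*sin(t))

Explanation: cos(t) was incorrectly written as sin(t): the term t*(t*cos(t) + 2*sin(t)) was incorrectly written as t*(t*sin(t) + 2*sin(t))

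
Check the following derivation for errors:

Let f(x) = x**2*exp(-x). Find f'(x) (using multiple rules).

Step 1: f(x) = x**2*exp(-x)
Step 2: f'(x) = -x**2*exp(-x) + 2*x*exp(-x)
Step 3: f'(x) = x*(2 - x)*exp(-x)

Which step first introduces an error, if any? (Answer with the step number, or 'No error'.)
No error

All steps in this derivation are correct.
The final answer f'(x) = x*(2 - x)*exp(-x) is valid.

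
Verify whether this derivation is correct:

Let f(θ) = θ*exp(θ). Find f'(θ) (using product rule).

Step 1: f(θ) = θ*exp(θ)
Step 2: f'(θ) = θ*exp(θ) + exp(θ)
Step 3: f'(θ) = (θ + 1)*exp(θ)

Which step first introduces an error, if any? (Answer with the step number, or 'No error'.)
No error

All steps in this derivation are correct.
The final answer f'(θ) = (θ + 1)*exp(θ) is valid.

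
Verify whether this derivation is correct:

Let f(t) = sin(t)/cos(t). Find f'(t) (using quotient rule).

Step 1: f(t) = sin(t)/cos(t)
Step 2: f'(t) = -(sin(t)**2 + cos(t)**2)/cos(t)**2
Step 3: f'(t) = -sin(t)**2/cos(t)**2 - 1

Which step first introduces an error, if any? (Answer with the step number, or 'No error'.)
Step 2

Step 2 is incorrect due to a sign flip.
The step shows: -(sin(t)**2 + cos(t)**2)/cos(t)**2
The correct value should be: (sin(t)**2 + cos(t)**2)/cos(t)**2

Explanation: The sign of the whole expression was flipped: the term (sin(t)**2 + cos(t)**2)/cos(t)**2 was incorrectly written as -(sin(t)**2 + cos(t)**2)/cos(t)**2
The later steps are derived from this incorrect expression, so the error originates in Step 2.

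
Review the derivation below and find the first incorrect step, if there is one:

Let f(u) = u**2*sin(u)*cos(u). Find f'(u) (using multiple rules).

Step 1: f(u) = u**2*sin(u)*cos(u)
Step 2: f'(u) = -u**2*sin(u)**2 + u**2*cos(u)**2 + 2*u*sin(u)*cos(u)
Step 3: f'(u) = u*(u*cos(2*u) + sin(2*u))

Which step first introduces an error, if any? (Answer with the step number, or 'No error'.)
No error

All steps in this derivation are correct.
The final answer f'(u) = u*(u*cos(2*u) + sin(2*u)) is valid.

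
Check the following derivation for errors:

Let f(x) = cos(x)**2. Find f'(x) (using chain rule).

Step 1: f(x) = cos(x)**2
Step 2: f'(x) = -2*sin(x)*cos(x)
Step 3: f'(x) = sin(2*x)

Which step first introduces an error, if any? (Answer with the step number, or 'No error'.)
Step 3

Step 3 is incorrect due to a sign flip.
The step shows: sin(2*x)
The correct value should be: -sin(2*x)

Explanation: The sign of the whole expression was flipped: the term -sin(2*x) was incorrectly written as sin(2*x)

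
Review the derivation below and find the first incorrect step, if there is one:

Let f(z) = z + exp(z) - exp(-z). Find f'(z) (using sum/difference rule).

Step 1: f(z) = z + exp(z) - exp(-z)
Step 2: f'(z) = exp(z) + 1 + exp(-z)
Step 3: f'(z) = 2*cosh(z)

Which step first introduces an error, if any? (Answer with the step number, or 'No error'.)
Step 3

Step 3 is incorrect due to a dropped term.
The step shows: 2*cosh(z)
The correct value should be: 2*cosh(z) + 1

Explanation: A term was dropped: the term 1 was incorrectly omitted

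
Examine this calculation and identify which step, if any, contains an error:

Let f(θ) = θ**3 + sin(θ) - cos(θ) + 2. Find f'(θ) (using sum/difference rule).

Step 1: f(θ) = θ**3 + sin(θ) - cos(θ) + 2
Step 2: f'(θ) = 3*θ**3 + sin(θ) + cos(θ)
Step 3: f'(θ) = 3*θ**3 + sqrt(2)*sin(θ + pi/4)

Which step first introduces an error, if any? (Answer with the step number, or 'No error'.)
Step 2

Step 2 is incorrect due to a wrong exponent.
The step shows: 3*θ**3 + sin(θ) + cos(θ)
The correct value should be: 3*θ**2 + sin(θ) + cos(θ)

Explanation: The exponent 2 on θ was incorrectly written as 3: the term 3*θ**2 was incorrectly written as 3*θ**3
The later steps are derived from this incorrect expression, so the error originates in Step 2.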